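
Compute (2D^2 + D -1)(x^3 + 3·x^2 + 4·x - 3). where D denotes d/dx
- x^{3} + 14 x + 19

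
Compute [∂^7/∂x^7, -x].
-7\frac{d^{6}}{dx^{6}}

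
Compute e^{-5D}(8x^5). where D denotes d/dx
8 x^{5} - 200 x^{4} + 2000 x^{3} - 10000 x^{2} + 25000 x - 25000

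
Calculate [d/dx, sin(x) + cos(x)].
- \sin{\left(x \right)} + \cos{\left(x \right)}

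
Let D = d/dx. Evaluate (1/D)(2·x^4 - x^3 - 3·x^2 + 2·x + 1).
\frac{2 x^{5}}{5} - \frac{x^{4}}{4} - x^{3} + x^{2} + x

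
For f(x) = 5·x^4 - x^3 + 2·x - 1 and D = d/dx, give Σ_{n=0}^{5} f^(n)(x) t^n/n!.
5 t^{4} + t^{3} \left(20 x - 1\right) + 3 t^{2} x \left(10 x - 1\right) + t \left(20 x^{3} - 3 x^{2} + 2\right) + 5 x^{4} - x^{3} + 2 x - 1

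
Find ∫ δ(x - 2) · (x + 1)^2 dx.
9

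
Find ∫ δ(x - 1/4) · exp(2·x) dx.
e^{\frac{1}{2}}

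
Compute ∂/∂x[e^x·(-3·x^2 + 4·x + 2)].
\left(- 3 x^{2} - 2 x + 6\right) e^{x}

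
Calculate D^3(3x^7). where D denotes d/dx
630 x^{4}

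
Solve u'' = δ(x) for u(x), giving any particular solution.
\frac{|x|}{2}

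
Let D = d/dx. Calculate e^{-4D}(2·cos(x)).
2 \cos{\left(x - 4 \right)}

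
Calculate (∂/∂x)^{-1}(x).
\frac{x^{2}}{2}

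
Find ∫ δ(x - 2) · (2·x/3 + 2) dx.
\frac{10}{3}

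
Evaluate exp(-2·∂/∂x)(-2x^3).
- 2 x^{3} + 12 x^{2} - 24 x + 16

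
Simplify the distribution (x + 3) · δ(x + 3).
0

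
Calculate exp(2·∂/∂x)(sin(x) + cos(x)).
\sqrt{2} \sin{\left(x + \frac{\pi}{4} + 2 \right)}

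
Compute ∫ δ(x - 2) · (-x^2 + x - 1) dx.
-3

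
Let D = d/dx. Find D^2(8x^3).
48 x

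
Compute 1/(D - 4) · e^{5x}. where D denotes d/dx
e^{5 x}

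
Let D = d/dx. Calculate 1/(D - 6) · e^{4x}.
- \frac{e^{4 x}}{2}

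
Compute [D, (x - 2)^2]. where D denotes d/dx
2 x - 4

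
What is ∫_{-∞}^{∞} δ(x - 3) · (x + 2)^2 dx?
25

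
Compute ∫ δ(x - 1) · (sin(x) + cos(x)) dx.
\cos{\left(1 \right)} + \sin{\left(1 \right)}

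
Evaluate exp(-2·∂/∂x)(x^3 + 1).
x^{3} - 6 x^{2} + 12 x - 7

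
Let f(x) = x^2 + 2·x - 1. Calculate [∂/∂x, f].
2 x + 2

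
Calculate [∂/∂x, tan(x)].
\frac{1}{\cos^{2}{\left(x \right)}}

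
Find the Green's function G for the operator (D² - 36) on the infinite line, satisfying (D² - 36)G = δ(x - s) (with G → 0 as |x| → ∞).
-\frac{e^{-6|x-s|}}{12}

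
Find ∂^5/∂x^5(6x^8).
40320 x^{3}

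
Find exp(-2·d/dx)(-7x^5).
- 7 x^{5} + 70 x^{4} - 280 x^{3} + 560 x^{2} - 560 x + 224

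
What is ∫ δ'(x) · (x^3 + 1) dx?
0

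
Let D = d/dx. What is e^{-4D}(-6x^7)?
- 6 x^{7} + 168 x^{6} - 2016 x^{5} + 13440 x^{4} - 53760 x^{3} + 129024 x^{2} - 172032 x + 98304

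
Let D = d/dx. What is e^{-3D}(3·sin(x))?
3 \sin{\left(x - 3 \right)}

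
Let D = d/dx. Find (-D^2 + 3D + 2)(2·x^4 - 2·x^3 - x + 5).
4 x^{4} + 20 x^{3} - 42 x^{2} + 10 x + 7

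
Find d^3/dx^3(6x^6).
720 x^{3}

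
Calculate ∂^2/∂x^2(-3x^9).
- 216 x^{7}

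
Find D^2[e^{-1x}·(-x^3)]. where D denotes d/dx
x \left(- x^{2} + 6 x - 6\right) e^{- x}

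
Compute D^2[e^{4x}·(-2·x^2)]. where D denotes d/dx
\left(- 32 x^{2} - 32 x - 4\right) e^{4 x}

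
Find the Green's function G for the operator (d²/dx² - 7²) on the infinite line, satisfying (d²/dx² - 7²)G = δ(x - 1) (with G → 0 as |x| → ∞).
-\frac{e^{-7|x - 1|}}{14}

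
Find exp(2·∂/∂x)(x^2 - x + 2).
x^{2} + 3 x + 4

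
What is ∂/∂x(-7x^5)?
- 35 x^{4}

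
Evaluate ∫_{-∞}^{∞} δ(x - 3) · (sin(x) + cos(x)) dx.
\cos{\left(3 \right)} + \sin{\left(3 \right)}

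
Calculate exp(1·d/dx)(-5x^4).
- 5 x^{4} - 20 x^{3} - 30 x^{2} - 20 x - 5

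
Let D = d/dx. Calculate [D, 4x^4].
16 x^{3}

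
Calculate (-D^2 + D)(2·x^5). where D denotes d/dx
10 x^{3} \left(x - 4\right)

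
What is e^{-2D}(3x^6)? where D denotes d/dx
3 x^{6} - 36 x^{5} + 180 x^{4} - 480 x^{3} + 720 x^{2} - 576 x + 192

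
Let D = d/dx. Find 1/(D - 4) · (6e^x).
- 2 e^{x}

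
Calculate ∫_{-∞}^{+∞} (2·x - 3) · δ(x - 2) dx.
1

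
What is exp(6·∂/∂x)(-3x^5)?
- 3 x^{5} - 90 x^{4} - 1080 x^{3} - 6480 x^{2} - 19440 x - 23328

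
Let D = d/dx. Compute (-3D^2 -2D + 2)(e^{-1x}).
e^{- x}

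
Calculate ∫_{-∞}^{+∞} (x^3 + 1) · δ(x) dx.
1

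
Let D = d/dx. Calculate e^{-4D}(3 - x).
7 - x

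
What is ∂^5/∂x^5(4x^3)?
0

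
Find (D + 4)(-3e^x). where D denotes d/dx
- 15 e^{x}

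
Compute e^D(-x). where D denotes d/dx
- x - 1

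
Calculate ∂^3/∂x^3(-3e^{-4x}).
192 e^{- 4 x}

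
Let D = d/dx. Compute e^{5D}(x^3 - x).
x^{3} + 15 x^{2} + 74 x + 120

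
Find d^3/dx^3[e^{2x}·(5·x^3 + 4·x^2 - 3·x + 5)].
\left(40 x^{3} + 212 x^{2} + 252 x + 82\right) e^{2 x}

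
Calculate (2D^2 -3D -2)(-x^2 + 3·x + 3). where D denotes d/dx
2 x^{2} - 19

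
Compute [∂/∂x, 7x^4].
28 x^{3}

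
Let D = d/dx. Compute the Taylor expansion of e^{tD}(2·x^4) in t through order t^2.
2 x^{2} \left(6 t^{2} + 4 t x + x^{2}\right)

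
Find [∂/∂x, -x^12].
- 12 x^{11}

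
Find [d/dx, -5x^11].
- 55 x^{10}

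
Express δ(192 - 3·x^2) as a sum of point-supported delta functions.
\frac{\delta(x - 8) + \delta(x + 8)}{48}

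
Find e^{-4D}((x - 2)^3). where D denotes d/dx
x^{3} - 18 x^{2} + 108 x - 216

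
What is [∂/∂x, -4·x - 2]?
-4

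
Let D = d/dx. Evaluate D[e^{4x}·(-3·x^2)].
6 x \left(- 2 x - 1\right) e^{4 x}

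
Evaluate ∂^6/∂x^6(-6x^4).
0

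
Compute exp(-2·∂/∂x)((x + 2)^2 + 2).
x^{2} + 2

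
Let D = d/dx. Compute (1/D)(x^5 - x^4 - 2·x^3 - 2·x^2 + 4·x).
\frac{x^{6}}{6} - \frac{x^{5}}{5} - \frac{x^{4}}{2} - \frac{2 x^{3}}{3} + 2 x^{2}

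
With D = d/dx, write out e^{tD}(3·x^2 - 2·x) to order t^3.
3 t^{2} + 2 t \left(3 x - 1\right) + 3 x^{2} - 2 x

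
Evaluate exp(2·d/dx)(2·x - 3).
2 x + 1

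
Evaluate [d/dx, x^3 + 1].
3 x^{2}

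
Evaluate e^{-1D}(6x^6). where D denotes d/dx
6 x^{6} - 36 x^{5} + 90 x^{4} - 120 x^{3} + 90 x^{2} - 36 x + 6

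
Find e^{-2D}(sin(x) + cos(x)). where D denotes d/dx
\sqrt{2} \cos{\left(- x + \frac{\pi}{4} + 2 \right)}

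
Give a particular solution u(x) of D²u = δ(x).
\frac{|x|}{2}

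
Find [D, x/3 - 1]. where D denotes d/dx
\frac{1}{3}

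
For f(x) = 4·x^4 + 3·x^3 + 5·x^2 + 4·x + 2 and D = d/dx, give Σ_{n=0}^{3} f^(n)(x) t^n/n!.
t^{3} \left(16 x + 3\right) + t^{2} \left(24 x^{2} + 9 x + 5\right) + t \left(16 x^{3} + 9 x^{2} + 10 x + 4\right) + 4 x^{4} + 3 x^{3} + 5 x^{2} + 4 x + 2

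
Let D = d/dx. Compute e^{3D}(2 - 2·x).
- 2 x - 4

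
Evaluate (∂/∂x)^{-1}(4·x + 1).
2 x^{2} + x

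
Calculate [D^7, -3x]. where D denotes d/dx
-21D^{6}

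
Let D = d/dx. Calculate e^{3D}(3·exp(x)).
3 e^{x + 3}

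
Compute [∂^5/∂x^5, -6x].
-30\frac{d^{4}}{dx^{4}}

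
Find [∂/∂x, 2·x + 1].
2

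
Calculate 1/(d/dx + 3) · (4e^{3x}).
\frac{2 e^{3 x}}{3}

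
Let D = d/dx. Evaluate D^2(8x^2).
16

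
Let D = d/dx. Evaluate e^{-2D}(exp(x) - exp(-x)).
- e^{2 - x} + e^{x - 2}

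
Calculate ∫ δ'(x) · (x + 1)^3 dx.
-3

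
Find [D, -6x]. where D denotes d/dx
-6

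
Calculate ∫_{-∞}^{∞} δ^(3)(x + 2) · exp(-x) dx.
e^{2}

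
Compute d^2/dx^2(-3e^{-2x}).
- 12 e^{- 2 x}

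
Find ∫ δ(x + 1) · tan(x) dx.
- \tan{\left(1 \right)}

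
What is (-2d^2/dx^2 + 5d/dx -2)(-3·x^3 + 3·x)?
6 x^{3} - 45 x^{2} + 30 x + 15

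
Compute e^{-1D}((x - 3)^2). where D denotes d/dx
x^{2} - 8 x + 16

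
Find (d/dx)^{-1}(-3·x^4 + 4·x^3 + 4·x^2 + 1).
- \frac{3 x^{5}}{5} + x^{4} + \frac{4 x^{3}}{3} + x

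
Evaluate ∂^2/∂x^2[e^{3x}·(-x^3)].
- 3 x \left(3 x^{2} + 6 x + 2\right) e^{3 x}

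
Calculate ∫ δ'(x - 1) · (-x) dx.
1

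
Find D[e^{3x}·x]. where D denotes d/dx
\left(3 x + 1\right) e^{3 x}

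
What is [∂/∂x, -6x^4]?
- 24 x^{3}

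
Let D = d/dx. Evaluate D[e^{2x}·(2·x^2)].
4 x \left(x + 1\right) e^{2 x}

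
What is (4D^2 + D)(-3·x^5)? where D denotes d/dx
15 x^{3} \left(- x - 16\right)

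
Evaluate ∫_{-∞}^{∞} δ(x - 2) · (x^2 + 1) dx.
5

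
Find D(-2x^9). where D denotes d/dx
- 18 x^{8}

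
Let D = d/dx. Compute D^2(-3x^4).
- 36 x^{2}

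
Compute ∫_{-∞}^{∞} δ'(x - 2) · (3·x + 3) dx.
-3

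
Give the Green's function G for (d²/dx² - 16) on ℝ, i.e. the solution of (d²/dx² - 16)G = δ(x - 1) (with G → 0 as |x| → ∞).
-\frac{e^{-4|x - 1|}}{8}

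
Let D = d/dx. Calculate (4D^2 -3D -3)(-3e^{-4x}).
- 219 e^{- 4 x}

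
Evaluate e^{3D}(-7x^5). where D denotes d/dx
- 7 x^{5} - 105 x^{4} - 630 x^{3} - 1890 x^{2} - 2835 x - 1701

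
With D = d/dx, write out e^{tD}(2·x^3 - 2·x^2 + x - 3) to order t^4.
2 t^{3} + t^{2} \left(6 x - 2\right) + t \left(6 x^{2} - 4 x + 1\right) + 2 x^{3} - 2 x^{2} + x - 3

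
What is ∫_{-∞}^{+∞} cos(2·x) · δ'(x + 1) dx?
- 2 \sin{\left(2 \right)}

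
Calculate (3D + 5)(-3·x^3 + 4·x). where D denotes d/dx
- 15 x^{3} - 27 x^{2} + 20 x + 12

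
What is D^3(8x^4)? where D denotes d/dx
192 x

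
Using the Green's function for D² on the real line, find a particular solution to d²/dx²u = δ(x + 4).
\frac{|x + 4|}{2}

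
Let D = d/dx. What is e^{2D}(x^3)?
x^{3} + 6 x^{2} + 12 x + 8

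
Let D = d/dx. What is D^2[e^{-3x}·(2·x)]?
6 \left(3 x - 2\right) e^{- 3 x}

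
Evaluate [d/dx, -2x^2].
- 4 x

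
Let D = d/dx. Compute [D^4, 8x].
32D^{3}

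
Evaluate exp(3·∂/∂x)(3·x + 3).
3 x + 12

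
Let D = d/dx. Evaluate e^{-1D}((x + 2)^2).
x^{2} + 2 x + 1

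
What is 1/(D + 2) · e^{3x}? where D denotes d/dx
\frac{e^{3 x}}{5}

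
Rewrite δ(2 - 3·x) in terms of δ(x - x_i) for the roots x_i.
\frac{\delta(x - 2/3)}{3}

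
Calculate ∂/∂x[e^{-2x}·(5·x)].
5 \left(1 - 2 x\right) e^{- 2 x}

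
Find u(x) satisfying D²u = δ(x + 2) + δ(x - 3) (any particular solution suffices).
\frac{|x + 2|}{2} + \frac{|x - 3|}{2}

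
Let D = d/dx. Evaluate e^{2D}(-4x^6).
- 4 x^{6} - 48 x^{5} - 240 x^{4} - 640 x^{3} - 960 x^{2} - 768 x - 256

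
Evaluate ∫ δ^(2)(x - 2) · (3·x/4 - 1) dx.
0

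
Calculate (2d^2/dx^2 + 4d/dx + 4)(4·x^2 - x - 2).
16 x^{2} + 28 x + 4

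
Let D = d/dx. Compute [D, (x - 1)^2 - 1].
2 x - 2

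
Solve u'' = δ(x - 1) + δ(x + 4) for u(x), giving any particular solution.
\frac{|x - 1|}{2} + \frac{|x + 4|}{2}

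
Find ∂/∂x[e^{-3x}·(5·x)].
5 \left(1 - 3 x\right) e^{- 3 x}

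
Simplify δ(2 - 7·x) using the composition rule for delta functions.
\frac{\delta(x - 2/7)}{7}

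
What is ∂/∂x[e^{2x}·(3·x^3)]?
x^{2} \left(6 x + 9\right) e^{2 x}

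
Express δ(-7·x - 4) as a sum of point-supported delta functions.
\frac{\delta(x + 4/7)}{7}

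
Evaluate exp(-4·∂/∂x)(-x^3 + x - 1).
- x^{3} + 12 x^{2} - 47 x + 59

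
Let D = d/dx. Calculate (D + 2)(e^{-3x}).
- e^{- 3 x}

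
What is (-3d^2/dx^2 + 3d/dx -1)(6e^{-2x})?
- 114 e^{- 2 x}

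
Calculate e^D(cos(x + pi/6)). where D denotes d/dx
\cos{\left(x + \frac{\pi}{6} + 1 \right)}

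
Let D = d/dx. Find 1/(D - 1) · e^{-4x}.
- \frac{e^{- 4 x}}{5}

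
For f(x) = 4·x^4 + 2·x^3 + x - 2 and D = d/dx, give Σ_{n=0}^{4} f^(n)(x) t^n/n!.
4 t^{4} + t^{3} \left(16 x + 2\right) + 6 t^{2} x \left(4 x + 1\right) + t \left(16 x^{3} + 6 x^{2} + 1\right) + 4 x^{4} + 2 x^{3} + x - 2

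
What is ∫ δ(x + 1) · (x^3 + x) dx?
-2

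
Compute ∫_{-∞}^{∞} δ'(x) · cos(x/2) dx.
0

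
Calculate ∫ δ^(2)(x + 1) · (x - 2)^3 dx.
-18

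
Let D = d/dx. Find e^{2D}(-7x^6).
- 7 x^{6} - 84 x^{5} - 420 x^{4} - 1120 x^{3} - 1680 x^{2} - 1344 x - 448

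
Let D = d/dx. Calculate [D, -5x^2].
- 10 x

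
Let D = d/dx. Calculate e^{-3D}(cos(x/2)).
\cos{\left(\frac{x}{2} - \frac{3}{2} \right)}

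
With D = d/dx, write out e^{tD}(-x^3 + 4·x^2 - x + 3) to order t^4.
- t^{3} - t^{2} \left(3 x - 4\right) - t \left(3 x^{2} - 8 x + 1\right) - x^{3} + 4 x^{2} - x + 3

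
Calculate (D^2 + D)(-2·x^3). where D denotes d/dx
6 x \left(- x - 2\right)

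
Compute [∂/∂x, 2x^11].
22 x^{10}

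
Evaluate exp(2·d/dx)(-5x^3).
- 5 x^{3} - 30 x^{2} - 60 x - 40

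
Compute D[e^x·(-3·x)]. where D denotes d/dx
3 \left(- x - 1\right) e^{x}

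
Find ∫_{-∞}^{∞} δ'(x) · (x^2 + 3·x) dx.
-3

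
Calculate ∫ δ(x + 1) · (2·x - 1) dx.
-3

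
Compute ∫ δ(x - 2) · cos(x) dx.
\cos{\left(2 \right)}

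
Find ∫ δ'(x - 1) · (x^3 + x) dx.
-4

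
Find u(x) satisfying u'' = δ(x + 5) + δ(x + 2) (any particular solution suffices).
\frac{|x + 5|}{2} + \frac{|x + 2|}{2}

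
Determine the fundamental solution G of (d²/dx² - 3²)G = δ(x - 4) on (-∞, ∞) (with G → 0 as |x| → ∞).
-\frac{e^{-3|x - 4|}}{6}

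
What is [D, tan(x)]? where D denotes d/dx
\frac{1}{\cos^{2}{\left(x \right)}}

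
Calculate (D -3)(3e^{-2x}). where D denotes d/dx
- 15 e^{- 2 x}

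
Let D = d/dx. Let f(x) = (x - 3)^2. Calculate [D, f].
2 x - 6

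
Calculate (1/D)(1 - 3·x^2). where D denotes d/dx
- x^{3} + x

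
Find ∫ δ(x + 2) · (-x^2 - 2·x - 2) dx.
-2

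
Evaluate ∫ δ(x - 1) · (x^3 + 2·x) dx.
3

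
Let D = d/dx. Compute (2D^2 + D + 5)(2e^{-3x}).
40 e^{- 3 x}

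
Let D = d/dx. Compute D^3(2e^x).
2 e^{x}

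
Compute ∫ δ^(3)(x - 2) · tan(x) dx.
- 6 \tan^{4}{\left(2 \right)} - 8 \tan^{2}{\left(2 \right)} - 2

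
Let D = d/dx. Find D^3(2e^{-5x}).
- 250 e^{- 5 x}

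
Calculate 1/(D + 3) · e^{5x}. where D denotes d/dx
\frac{e^{5 x}}{8}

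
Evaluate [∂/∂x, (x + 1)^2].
2 x + 2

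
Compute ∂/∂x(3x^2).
6 x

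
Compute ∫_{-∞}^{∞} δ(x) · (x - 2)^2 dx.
4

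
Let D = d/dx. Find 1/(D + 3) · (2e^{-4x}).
- 2 e^{- 4 x}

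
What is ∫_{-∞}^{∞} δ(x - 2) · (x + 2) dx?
4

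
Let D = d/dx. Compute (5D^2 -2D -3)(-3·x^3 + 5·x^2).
9 x^{3} + 3 x^{2} - 110 x + 50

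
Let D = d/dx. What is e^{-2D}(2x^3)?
2 x^{3} - 12 x^{2} + 24 x - 16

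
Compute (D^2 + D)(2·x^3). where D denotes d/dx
6 x \left(x + 2\right)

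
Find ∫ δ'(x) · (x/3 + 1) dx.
- \frac{1}{3}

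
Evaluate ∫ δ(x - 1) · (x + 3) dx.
4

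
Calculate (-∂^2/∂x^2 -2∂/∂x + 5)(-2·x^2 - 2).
- 10 x^{2} + 8 x - 6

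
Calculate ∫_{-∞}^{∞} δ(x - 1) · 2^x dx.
2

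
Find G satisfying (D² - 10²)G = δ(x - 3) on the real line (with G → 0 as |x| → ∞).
-\frac{e^{-10|x - 3|}}{20}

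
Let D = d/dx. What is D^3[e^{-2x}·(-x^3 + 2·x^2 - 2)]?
2 \left(4 x^{3} - 26 x^{2} + 42 x - 7\right) e^{- 2 x}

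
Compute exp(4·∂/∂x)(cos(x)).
\cos{\left(x + 4 \right)}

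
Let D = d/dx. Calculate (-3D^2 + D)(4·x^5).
20 x^{3} \left(x - 12\right)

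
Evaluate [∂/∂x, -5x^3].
- 15 x^{2}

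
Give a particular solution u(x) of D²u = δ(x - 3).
\frac{|x - 3|}{2}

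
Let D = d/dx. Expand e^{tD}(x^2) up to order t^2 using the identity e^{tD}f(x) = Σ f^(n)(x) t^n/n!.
t^{2} + 2 t x + x^{2}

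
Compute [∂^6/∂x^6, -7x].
-42\frac{d^{5}}{dx^{5}}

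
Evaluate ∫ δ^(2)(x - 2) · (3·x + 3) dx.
0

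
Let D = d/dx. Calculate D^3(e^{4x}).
64 e^{4 x}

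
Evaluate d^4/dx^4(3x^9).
9072 x^{5}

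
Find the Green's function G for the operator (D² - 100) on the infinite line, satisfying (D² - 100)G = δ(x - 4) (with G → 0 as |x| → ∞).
-\frac{e^{-10|x - 4|}}{20}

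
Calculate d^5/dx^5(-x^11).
- 55440 x^{6}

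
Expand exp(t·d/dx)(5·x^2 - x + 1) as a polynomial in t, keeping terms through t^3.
5 t^{2} + t \left(10 x - 1\right) + 5 x^{2} - x + 1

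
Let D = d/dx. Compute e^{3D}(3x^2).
3 x^{2} + 18 x + 27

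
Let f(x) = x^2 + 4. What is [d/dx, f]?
2 x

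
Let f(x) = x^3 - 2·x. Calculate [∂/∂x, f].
3 x^{2} - 2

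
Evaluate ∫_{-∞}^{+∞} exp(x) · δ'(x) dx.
-1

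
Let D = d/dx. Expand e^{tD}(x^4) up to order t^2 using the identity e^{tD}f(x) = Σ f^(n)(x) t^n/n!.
x^{2} \left(6 t^{2} + 4 t x + x^{2}\right)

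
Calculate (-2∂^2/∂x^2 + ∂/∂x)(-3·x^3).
9 x \left(4 - x\right)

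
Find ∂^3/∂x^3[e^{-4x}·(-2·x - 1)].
32 \left(4 x - 1\right) e^{- 4 x}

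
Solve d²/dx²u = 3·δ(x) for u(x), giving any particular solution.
\frac{3|x|}{2}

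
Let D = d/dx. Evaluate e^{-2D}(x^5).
x^{5} - 10 x^{4} + 40 x^{3} - 80 x^{2} + 80 x - 32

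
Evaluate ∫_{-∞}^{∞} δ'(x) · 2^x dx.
- \log{\left(2 \right)}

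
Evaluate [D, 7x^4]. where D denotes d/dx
28 x^{3}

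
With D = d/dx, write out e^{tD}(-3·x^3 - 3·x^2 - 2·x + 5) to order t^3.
- 3 t^{3} - t^{2} \left(9 x + 3\right) - t \left(9 x^{2} + 6 x + 2\right) - 3 x^{3} - 3 x^{2} - 2 x + 5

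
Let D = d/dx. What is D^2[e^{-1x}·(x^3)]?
x \left(x^{2} - 6 x + 6\right) e^{- x}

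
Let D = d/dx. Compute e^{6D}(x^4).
x^{4} + 24 x^{3} + 216 x^{2} + 864 x + 1296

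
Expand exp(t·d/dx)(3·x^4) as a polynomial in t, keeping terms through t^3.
3 x \left(4 t^{3} + 6 t^{2} x + 4 t x^{2} + x^{3}\right)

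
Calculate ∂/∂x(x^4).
4 x^{3}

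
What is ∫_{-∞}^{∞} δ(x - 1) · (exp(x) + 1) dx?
1 + e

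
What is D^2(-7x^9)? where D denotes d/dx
- 504 x^{7}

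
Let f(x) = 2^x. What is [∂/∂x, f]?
2^{x} \log{\left(2 \right)}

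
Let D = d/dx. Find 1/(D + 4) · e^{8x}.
\frac{e^{8 x}}{12}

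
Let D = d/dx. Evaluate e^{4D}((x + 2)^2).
x^{2} + 12 x + 36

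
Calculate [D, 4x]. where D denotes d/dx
4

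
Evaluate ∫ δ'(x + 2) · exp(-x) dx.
e^{2}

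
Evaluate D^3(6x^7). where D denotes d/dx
1260 x^{4}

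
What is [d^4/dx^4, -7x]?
-28\frac{d^{3}}{dx^{3}}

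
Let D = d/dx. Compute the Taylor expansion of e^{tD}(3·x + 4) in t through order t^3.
3 t + 3 x + 4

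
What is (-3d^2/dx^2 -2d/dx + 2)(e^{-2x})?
- 6 e^{- 2 x}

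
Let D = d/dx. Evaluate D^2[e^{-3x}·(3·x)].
9 \left(3 x - 2\right) e^{- 3 x}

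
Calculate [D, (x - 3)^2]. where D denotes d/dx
2 x - 6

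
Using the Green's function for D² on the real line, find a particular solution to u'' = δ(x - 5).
\frac{|x - 5|}{2}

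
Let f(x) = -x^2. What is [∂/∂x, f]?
- 2 x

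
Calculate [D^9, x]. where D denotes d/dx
9D^{8}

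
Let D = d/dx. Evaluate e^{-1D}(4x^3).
4 x^{3} - 12 x^{2} + 12 x - 4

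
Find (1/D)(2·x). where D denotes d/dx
x^{2}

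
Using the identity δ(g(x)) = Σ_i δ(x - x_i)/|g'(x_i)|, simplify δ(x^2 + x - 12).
\frac{\delta(x + 4) + \delta(x - 3)}{7}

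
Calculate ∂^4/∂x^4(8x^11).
63360 x^{7}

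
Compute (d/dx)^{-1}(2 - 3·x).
- \frac{3 x^{2}}{2} + 2 x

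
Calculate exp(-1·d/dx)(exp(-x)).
e^{1 - x}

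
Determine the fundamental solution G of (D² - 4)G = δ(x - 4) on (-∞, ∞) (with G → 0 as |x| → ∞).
-\frac{e^{-2|x - 4|}}{4}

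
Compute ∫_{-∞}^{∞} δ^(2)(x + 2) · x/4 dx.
0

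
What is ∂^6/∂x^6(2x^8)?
40320 x^{2}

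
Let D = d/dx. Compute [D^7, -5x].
-35D^{6}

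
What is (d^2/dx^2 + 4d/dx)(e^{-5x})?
5 e^{- 5 x}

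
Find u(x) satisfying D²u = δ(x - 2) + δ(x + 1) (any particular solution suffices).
\frac{|x - 2|}{2} + \frac{|x + 1|}{2}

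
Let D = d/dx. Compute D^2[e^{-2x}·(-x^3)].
2 x \left(- 2 x^{2} + 6 x - 3\right) e^{- 2 x}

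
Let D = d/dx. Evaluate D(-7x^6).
- 42 x^{5}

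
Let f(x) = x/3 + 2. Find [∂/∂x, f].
\frac{1}{3}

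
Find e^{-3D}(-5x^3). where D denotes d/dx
- 5 x^{3} + 45 x^{2} - 135 x + 135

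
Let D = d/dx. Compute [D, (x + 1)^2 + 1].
2 x + 2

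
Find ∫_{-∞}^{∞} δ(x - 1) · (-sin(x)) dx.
- \sin{\left(1 \right)}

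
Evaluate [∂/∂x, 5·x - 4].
5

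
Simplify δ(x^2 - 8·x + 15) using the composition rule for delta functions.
\frac{\delta(x - 5) + \delta(x - 3)}{2}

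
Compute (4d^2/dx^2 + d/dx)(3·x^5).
15 x^{3} \left(x + 16\right)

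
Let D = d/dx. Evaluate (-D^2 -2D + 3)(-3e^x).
0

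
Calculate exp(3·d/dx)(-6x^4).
- 6 x^{4} - 72 x^{3} - 324 x^{2} - 648 x - 486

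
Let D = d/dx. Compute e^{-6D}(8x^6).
8 x^{6} - 288 x^{5} + 4320 x^{4} - 34560 x^{3} + 155520 x^{2} - 373248 x + 373248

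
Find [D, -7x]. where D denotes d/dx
-7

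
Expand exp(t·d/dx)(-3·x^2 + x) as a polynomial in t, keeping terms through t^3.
- 3 t^{2} - t \left(6 x - 1\right) - 3 x^{2} + x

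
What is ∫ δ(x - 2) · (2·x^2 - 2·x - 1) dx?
3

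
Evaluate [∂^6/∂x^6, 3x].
18\frac{d^{5}}{dx^{5}}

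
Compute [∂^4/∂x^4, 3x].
12\frac{d^{3}}{dx^{3}}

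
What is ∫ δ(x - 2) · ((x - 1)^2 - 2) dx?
-1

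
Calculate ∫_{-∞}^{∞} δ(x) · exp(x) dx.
1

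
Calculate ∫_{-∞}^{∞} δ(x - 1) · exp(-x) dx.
e^{-1}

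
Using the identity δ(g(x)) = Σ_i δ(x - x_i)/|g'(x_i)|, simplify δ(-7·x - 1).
\frac{\delta(x + 1/7)}{7}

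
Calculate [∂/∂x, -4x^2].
- 8 x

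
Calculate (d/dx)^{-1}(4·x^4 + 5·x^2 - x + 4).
\frac{4 x^{5}}{5} + \frac{5 x^{3}}{3} - \frac{x^{2}}{2} + 4 x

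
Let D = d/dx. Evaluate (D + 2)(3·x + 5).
6 x + 13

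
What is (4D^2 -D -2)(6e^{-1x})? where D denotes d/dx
18 e^{- x}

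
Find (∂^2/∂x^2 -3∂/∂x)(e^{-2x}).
10 e^{- 2 x}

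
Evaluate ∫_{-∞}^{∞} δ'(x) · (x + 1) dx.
-1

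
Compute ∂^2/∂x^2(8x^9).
576 x^{7}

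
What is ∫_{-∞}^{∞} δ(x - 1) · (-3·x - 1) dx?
-4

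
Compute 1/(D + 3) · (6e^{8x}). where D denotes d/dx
\frac{6 e^{8 x}}{11}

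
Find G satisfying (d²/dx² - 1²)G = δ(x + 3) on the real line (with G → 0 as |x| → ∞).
-\frac{e^{-|x + 3|}}{2}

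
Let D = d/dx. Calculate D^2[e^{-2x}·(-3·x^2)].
6 \left(- 2 x^{2} + 4 x - 1\right) e^{- 2 x}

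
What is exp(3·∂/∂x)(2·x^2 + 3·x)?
2 x^{2} + 15 x + 27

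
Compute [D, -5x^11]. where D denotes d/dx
- 55 x^{10}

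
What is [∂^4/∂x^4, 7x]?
28\frac{d^{3}}{dx^{3}}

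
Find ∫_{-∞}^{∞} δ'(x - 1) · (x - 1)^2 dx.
0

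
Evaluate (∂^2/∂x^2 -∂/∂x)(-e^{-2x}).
- 6 e^{- 2 x}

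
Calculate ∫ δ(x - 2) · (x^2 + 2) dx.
6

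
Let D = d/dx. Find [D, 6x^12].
72 x^{11}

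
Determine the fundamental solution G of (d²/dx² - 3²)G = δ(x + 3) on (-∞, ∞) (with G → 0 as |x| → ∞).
-\frac{e^{-3|x + 3|}}{6}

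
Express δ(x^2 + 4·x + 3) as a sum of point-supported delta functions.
\frac{\delta(x + 1) + \delta(x + 3)}{2}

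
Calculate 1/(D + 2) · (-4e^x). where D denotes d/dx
- \frac{4 e^{x}}{3}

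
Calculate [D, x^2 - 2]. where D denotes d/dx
2 x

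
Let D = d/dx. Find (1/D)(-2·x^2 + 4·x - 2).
- \frac{2 x^{3}}{3} + 2 x^{2} - 2 x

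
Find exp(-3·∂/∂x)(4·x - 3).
4 x - 15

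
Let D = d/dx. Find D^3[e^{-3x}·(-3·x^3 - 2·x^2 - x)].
9 \left(9 x^{3} - 21 x^{2} + 9 x - 1\right) e^{- 3 x}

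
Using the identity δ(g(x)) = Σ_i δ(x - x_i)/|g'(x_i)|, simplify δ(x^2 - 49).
\frac{\delta(x - 7) + \delta(x + 7)}{14}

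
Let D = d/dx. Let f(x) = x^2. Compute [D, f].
2 x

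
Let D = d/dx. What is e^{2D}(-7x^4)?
- 7 x^{4} - 56 x^{3} - 168 x^{2} - 224 x - 112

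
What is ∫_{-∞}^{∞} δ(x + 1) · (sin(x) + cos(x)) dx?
- \sin{\left(1 \right)} + \cos{\left(1 \right)}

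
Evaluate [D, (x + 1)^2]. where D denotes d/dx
2 x + 2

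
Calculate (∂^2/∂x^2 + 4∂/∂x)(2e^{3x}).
42 e^{3 x}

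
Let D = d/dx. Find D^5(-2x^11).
- 110880 x^{6}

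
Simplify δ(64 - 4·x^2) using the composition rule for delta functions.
\frac{\delta(x - 4) + \delta(x + 4)}{32}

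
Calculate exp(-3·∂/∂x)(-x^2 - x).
- x^{2} + 5 x - 6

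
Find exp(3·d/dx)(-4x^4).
- 4 x^{4} - 48 x^{3} - 216 x^{2} - 432 x - 324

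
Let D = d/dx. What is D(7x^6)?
42 x^{5}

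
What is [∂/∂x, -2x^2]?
- 4 x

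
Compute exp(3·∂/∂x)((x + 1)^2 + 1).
x^{2} + 8 x + 17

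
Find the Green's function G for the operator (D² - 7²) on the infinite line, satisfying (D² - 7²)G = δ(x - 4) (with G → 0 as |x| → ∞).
-\frac{e^{-7|x - 4|}}{14}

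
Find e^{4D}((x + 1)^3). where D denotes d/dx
x^{3} + 15 x^{2} + 75 x + 125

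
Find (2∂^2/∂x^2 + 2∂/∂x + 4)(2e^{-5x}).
88 e^{- 5 x}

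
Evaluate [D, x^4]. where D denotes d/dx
4 x^{3}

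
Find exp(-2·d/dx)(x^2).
x^{2} - 4 x + 4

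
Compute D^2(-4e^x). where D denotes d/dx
- 4 e^{x}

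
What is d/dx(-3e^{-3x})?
9 e^{- 3 x}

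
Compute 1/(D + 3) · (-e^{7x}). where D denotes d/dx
- \frac{e^{7 x}}{10}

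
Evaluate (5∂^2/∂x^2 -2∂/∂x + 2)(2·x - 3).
4 x - 10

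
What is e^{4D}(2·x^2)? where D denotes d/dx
2 x^{2} + 16 x + 32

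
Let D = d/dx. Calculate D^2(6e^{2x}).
24 e^{2 x}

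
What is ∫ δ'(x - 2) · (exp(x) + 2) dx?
- e^{2}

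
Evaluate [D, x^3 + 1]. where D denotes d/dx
3 x^{2}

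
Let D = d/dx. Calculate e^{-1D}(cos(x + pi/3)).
\cos{\left(x - 1 + \frac{\pi}{3} \right)}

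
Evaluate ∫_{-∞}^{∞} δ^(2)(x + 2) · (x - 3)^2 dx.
2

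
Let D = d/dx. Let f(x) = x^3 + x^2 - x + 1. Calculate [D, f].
3 x^{2} + 2 x - 1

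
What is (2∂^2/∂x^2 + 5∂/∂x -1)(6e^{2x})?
102 e^{2 x}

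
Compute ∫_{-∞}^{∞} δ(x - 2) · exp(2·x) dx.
e^{4}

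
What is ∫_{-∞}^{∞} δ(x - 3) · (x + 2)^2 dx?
25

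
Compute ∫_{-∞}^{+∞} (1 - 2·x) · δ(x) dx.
1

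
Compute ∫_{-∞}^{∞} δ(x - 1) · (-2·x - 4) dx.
-6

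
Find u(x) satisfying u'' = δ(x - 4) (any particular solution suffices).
\frac{|x - 4|}{2}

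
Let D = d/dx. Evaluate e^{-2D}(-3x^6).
- 3 x^{6} + 36 x^{5} - 180 x^{4} + 480 x^{3} - 720 x^{2} + 576 x - 192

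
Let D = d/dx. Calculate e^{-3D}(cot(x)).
\cot{\left(x - 3 \right)}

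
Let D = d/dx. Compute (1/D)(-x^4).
- \frac{x^{5}}{5}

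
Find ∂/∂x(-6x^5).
- 30 x^{4}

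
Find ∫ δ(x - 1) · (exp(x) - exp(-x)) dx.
2 \sinh{\left(1 \right)}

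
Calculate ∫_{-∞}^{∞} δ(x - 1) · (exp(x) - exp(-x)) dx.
2 \sinh{\left(1 \right)}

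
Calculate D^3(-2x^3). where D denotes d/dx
-12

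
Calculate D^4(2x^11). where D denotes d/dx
15840 x^{7}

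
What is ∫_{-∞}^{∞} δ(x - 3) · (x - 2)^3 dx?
1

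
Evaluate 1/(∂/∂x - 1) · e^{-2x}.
- \frac{e^{- 2 x}}{3}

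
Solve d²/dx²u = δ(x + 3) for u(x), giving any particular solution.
\frac{|x + 3|}{2}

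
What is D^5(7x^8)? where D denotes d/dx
47040 x^{3}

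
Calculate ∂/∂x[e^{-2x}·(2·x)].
2 \left(1 - 2 x\right) e^{- 2 x}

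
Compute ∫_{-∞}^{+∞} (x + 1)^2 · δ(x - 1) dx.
4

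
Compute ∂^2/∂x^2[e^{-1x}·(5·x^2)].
5 \left(x^{2} - 4 x + 2\right) e^{- x}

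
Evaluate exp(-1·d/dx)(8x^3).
8 x^{3} - 24 x^{2} + 24 x - 8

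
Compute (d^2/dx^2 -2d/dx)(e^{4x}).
8 e^{4 x}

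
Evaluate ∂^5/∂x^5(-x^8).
- 6720 x^{3}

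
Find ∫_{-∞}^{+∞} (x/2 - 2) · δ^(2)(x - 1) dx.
0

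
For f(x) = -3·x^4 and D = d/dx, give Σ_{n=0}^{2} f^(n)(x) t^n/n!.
3 x^{2} \left(- 6 t^{2} - 4 t x - x^{2}\right)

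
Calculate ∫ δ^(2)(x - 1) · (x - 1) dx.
0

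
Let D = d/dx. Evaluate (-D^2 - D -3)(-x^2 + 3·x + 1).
3 x^{2} - 7 x - 4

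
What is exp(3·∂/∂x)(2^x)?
2^{x + 3}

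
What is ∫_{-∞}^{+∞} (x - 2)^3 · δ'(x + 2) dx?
-48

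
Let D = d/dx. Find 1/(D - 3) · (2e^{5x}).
e^{5 x}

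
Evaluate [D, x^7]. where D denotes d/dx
7 x^{6}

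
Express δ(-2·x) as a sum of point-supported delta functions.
\frac{\delta(x)}{2}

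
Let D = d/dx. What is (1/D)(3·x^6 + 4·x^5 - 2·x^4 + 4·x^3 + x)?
\frac{3 x^{7}}{7} + \frac{2 x^{6}}{3} - \frac{2 x^{5}}{5} + x^{4} + \frac{x^{2}}{2}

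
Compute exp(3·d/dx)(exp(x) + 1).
e^{x + 3} + 1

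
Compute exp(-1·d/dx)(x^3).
x^{3} - 3 x^{2} + 3 x - 1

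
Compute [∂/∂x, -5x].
-5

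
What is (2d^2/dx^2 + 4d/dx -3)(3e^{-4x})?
39 e^{- 4 x}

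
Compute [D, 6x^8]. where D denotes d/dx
48 x^{7}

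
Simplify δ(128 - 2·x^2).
\frac{\delta(x - 8) + \delta(x + 8)}{32}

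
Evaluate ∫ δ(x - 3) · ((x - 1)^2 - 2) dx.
2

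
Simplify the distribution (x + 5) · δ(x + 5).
0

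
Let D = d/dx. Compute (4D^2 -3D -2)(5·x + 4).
- 10 x - 23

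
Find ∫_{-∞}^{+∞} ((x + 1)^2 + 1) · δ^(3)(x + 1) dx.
0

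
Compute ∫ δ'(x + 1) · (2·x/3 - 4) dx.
- \frac{2}{3}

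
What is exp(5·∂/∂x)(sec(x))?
\sec{\left(x + 5 \right)}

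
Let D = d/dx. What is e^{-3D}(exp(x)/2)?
\frac{e^{x - 3}}{2}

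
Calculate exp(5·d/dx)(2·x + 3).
2 x + 13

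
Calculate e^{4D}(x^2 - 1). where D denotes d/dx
x^{2} + 8 x + 15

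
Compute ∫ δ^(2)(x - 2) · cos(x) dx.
- \cos{\left(2 \right)}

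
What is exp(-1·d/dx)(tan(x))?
\tan{\left(x - 1 \right)}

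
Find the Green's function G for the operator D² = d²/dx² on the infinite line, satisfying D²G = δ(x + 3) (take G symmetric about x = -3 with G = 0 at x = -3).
\frac{|x + 3|}{2}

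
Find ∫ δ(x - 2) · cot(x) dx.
\cot{\left(2 \right)}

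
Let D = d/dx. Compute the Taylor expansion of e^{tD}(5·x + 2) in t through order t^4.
5 t + 5 x + 2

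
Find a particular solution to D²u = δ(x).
\frac{|x|}{2}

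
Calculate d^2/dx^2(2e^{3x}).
18 e^{3 x}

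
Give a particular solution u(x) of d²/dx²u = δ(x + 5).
\frac{|x + 5|}{2}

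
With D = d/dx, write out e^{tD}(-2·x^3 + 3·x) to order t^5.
- 2 t^{3} - 6 t^{2} x - 3 t \left(2 x^{2} - 1\right) - 2 x^{3} + 3 x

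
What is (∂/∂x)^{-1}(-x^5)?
- \frac{x^{6}}{6}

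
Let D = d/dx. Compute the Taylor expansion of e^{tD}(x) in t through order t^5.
t + x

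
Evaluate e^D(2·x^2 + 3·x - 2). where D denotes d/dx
2 x^{2} + 7 x + 3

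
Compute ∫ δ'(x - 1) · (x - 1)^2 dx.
0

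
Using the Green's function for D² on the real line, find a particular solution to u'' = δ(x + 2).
\frac{|x + 2|}{2}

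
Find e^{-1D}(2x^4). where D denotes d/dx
2 x^{4} - 8 x^{3} + 12 x^{2} - 8 x + 2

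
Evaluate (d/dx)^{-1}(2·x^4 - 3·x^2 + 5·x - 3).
\frac{2 x^{5}}{5} - x^{3} + \frac{5 x^{2}}{2} - 3 x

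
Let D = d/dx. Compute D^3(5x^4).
120 x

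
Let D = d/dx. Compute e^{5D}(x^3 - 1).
x^{3} + 15 x^{2} + 75 x + 124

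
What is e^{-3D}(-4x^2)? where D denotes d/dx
- 4 x^{2} + 24 x - 36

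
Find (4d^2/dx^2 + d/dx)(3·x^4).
12 x^{2} \left(x + 12\right)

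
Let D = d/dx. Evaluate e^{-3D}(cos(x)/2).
\frac{\cos{\left(x - 3 \right)}}{2}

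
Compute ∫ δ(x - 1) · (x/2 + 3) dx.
\frac{7}{2}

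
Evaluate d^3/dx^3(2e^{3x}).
54 e^{3 x}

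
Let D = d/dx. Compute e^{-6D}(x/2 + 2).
\frac{x}{2} - 1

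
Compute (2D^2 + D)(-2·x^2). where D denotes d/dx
- 4 x - 8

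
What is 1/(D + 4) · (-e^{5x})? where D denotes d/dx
- \frac{e^{5 x}}{9}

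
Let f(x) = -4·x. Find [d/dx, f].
-4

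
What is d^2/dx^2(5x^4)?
60 x^{2}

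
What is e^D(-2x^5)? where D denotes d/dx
- 2 x^{5} - 10 x^{4} - 20 x^{3} - 20 x^{2} - 10 x - 2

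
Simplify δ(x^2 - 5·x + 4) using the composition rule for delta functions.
\frac{\delta(x - 4) + \delta(x - 1)}{3}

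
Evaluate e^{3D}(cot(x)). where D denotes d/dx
\cot{\left(x + 3 \right)}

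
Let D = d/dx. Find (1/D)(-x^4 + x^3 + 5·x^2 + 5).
- \frac{x^{5}}{5} + \frac{x^{4}}{4} + \frac{5 x^{3}}{3} + 5 x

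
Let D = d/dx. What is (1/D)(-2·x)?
- x^{2}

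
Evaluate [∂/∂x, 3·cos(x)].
- 3 \sin{\left(x \right)}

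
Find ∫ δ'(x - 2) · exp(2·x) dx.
- 2 e^{4}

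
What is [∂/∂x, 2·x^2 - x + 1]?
4 x - 1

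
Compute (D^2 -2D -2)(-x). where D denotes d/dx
2 x + 2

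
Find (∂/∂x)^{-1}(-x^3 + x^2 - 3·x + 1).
- \frac{x^{4}}{4} + \frac{x^{3}}{3} - \frac{3 x^{2}}{2} + x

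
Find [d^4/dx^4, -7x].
-28\frac{d^{3}}{dx^{3}}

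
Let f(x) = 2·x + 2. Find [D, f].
2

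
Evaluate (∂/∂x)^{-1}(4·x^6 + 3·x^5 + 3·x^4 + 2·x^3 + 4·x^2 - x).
\frac{4 x^{7}}{7} + \frac{x^{6}}{2} + \frac{3 x^{5}}{5} + \frac{x^{4}}{2} + \frac{4 x^{3}}{3} - \frac{x^{2}}{2}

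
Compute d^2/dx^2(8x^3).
48 x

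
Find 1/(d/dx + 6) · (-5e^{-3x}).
- \frac{5 e^{- 3 x}}{3}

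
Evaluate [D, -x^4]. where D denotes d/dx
- 4 x^{3}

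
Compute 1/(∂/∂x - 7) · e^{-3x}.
- \frac{e^{- 3 x}}{10}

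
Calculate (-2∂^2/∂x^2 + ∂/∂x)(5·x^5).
25 x^{3} \left(x - 8\right)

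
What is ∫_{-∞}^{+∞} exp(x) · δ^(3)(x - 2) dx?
- e^{2}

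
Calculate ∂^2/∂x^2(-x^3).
- 6 x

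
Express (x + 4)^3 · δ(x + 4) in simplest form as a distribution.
0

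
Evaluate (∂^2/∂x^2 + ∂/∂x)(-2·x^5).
10 x^{3} \left(- x - 4\right)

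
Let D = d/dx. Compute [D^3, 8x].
24D^{2}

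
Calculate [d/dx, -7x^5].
- 35 x^{4}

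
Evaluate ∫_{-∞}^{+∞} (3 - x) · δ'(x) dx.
1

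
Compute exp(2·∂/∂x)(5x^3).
5 x^{3} + 30 x^{2} + 60 x + 40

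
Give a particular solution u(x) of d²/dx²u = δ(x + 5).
\frac{|x + 5|}{2}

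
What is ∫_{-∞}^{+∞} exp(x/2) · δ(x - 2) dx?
e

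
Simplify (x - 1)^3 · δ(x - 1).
0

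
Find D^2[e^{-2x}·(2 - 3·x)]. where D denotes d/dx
4 \left(5 - 3 x\right) e^{- 2 x}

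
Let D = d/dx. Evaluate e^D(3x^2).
3 x^{2} + 6 x + 3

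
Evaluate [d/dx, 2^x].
2^{x} \log{\left(2 \right)}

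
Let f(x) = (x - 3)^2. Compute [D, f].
2 x - 6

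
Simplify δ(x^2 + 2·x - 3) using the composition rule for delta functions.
\frac{\delta(x + 3) + \delta(x - 1)}{4}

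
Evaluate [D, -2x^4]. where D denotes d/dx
- 8 x^{3}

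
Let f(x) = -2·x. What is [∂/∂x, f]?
-2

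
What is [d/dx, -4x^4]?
- 16 x^{3}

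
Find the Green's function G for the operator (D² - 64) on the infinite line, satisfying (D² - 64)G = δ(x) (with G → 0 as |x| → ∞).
-\frac{e^{-8|x|}}{16}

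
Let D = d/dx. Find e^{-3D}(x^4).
x^{4} - 12 x^{3} + 54 x^{2} - 108 x + 81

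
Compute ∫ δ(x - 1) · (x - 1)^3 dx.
0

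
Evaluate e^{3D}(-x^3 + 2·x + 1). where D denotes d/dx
- x^{3} - 9 x^{2} - 25 x - 20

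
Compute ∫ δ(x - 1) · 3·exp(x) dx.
3 e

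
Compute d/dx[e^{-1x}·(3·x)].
3 \left(1 - x\right) e^{- x}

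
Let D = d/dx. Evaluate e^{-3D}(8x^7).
8 x^{7} - 168 x^{6} + 1512 x^{5} - 7560 x^{4} + 22680 x^{3} - 40824 x^{2} + 40824 x - 17496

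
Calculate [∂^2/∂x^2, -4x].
-8\frac{d}{dx}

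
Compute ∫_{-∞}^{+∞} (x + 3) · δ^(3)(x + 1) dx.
0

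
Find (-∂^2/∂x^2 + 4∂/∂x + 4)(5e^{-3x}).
- 85 e^{- 3 x}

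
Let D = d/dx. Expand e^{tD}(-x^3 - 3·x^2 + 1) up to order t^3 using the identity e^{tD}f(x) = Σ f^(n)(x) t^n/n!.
- t^{3} - 3 t^{2} \left(x + 1\right) - 3 t x \left(x + 2\right) - x^{3} - 3 x^{2} + 1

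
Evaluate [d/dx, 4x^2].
8 x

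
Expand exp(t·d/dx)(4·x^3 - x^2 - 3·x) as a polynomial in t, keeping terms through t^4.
4 t^{3} + t^{2} \left(12 x - 1\right) - t \left(- 12 x^{2} + 2 x + 3\right) + 4 x^{3} - x^{2} - 3 x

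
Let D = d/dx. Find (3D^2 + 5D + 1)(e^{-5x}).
51 e^{- 5 x}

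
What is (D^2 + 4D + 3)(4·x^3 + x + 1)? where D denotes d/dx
12 x^{3} + 48 x^{2} + 27 x + 7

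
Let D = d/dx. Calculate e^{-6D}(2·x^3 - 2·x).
2 x^{3} - 36 x^{2} + 214 x - 420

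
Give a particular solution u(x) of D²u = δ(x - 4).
\frac{|x - 4|}{2}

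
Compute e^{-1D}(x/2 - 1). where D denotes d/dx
\frac{x}{2} - \frac{3}{2}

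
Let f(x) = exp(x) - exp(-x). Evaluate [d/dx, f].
2 \cosh{\left(x \right)}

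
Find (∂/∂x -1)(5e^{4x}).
15 e^{4 x}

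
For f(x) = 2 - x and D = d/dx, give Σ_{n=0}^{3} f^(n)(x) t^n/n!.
- t - x + 2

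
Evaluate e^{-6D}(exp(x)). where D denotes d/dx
e^{x - 6}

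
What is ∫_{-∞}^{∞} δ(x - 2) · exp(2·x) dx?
e^{4}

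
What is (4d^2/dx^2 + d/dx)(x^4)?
4 x^{2} \left(x + 12\right)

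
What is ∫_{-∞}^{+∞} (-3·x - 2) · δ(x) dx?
-2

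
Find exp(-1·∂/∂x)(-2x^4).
- 2 x^{4} + 8 x^{3} - 12 x^{2} + 8 x - 2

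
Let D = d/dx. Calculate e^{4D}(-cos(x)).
- \cos{\left(x + 4 \right)}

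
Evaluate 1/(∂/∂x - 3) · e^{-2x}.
- \frac{e^{- 2 x}}{5}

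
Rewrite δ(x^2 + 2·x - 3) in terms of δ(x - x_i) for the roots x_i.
\frac{\delta(x + 3) + \delta(x - 1)}{4}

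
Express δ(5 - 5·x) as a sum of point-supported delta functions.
\frac{\delta(x - 1)}{5}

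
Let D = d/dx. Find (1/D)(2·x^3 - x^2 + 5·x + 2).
\frac{x^{4}}{2} - \frac{x^{3}}{3} + \frac{5 x^{2}}{2} + 2 x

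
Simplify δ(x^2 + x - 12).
\frac{\delta(x - 3) + \delta(x + 4)}{7}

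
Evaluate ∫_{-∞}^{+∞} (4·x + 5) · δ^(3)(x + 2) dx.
0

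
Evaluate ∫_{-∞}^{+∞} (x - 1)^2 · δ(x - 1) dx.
0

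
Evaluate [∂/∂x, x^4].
4 x^{3}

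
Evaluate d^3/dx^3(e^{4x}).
64 e^{4 x}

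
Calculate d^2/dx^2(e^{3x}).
9 e^{3 x}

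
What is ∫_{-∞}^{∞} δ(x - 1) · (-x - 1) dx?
-2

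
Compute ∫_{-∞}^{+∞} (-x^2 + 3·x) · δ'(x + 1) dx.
-5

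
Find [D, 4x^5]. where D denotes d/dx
20 x^{4}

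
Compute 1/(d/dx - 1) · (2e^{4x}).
\frac{2 e^{4 x}}{3}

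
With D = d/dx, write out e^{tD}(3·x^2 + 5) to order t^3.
3 t^{2} + 6 t x + 3 x^{2} + 5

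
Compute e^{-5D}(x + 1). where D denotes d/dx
x - 4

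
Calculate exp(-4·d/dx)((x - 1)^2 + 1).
x^{2} - 10 x + 26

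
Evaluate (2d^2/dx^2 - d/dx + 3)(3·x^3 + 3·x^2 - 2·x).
9 x^{3} + 24 x + 14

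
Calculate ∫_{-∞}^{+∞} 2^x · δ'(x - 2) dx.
- \log{\left(16 \right)}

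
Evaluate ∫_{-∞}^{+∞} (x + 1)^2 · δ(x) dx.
1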